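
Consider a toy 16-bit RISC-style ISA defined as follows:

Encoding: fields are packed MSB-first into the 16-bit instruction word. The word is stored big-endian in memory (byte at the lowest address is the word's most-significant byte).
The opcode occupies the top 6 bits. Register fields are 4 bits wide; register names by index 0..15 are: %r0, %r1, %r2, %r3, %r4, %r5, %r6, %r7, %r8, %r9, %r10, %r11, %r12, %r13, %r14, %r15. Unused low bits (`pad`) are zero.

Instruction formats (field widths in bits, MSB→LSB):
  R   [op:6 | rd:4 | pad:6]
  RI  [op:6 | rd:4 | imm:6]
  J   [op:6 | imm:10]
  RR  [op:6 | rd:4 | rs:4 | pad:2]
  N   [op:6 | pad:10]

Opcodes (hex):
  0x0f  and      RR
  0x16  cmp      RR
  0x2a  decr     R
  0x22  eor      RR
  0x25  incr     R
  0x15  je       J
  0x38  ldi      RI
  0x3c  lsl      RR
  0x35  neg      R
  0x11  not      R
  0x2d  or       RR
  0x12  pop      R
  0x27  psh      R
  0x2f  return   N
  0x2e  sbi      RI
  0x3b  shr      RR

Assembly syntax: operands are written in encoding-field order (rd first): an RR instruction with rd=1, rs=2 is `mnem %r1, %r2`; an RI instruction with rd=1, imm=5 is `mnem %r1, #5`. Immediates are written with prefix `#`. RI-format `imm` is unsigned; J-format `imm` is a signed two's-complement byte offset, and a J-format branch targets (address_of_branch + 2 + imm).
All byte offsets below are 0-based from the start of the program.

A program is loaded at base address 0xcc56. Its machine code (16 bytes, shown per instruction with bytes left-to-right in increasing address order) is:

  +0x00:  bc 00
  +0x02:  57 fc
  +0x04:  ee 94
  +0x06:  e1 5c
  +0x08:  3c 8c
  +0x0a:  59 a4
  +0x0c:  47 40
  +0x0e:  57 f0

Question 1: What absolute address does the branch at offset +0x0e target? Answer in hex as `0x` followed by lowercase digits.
0xcc56

off 0x0e: read 57 f0 as big → 0x57f0
  opcode bits[15:10]=0x15: je/J
  [9:0] imm=1008 (s10→-16) = #-16
  target = base 0xcc56 + off 0x0e + 2 + imm -16 = 0xcc56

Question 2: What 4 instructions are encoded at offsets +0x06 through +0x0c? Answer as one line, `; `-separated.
ldi %r5, #28; and %r2, %r3; cmp %r6, %r9; not %r13

off 0x06: read e1 5c as big → 0xe15c
  top 6b → 0x38 → ldi [RI]
  [9:6] rd=5 = %r5
  [5:0] imm=28 = #28
off 0x08: read 3c 8c as big → 0x3c8c
  top 6b → 0xf → and [RR]
  [9:6] rd=2 = %r2
  [5:2] rs=3 = %r3
off 0x0a: read 59 a4 as big → 0x59a4
  top 6b → 0x16 → cmp [RR]
  [9:6] rd=6 = %r6
  [5:2] rs=9 = %r9
off 0x0c: read 47 40 as big → 0x4740
  top 6b → 0x11 → not [R]
  [9:6] rd=13 = %r13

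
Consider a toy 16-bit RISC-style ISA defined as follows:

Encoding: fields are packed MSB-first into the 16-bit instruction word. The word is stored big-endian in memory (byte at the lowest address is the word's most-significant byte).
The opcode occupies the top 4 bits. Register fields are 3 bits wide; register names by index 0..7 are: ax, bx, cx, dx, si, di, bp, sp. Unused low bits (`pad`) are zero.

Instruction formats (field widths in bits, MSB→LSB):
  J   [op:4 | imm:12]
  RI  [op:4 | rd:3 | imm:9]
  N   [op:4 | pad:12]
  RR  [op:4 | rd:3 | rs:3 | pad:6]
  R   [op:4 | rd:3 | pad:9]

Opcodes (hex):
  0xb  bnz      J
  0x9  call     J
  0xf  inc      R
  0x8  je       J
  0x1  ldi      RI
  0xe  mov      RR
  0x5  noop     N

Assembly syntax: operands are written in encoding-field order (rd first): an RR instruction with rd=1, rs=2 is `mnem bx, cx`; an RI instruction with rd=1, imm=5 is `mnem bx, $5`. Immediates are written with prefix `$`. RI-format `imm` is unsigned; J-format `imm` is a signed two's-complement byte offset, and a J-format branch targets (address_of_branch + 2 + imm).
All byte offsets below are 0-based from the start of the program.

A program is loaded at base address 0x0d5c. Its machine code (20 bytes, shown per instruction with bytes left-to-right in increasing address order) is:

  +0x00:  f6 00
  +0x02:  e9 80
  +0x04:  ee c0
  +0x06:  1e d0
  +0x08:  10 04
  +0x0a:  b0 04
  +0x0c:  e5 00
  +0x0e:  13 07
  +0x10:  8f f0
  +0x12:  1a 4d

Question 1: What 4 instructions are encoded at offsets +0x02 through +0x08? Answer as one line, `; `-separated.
mov si, bp; mov sp, dx; ldi sp, $208; ldi ax, $4

[02] e9 80 → 0xe980
  opcode bits[15:12]=0xe: mov/RR
  rd@[11:9]=0x4 ⇒ si
  rs@[8:6]=0x6 ⇒ bp
[04] ee c0 → 0xeec0
  opcode bits[15:12]=0xe: mov/RR
  rd@[11:9]=0x7 ⇒ sp
  rs@[8:6]=0x3 ⇒ dx
[06] 1e d0 → 0x1ed0
  opcode bits[15:12]=0x1: ldi/RI
  rd@[11:9]=0x7 ⇒ sp
  imm@[8:0]=0xd0 ⇒ $208
[08] 10 04 → 0x1004
  opcode bits[15:12]=0x1: ldi/RI
  rd@[11:9]=0x0 ⇒ ax
  imm@[8:0]=0x4 ⇒ $4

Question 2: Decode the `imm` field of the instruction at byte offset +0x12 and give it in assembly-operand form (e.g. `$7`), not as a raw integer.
@+12  big-endian(1a 4d) = 0x1a4d
  opcode bits[15:12]=0x1: ldi/RI
  rd@[11:9]=0x5 ⇒ di
  imm@[8:0]=0x4d ⇒ $77

$77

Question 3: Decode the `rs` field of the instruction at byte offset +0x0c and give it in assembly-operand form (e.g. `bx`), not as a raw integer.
+0x0c: e5 00 ⇒ word 0xe500 (big)
  opcode bits[15:12]=0xe: mov/RR
  rd: (w>>9)&0x7=0x2 → cx
  rs: (w>>6)&0x7=0x4 → si

si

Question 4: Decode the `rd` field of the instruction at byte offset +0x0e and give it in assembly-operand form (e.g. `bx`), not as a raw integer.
off 0x0e: read 13 07 as big → 0x1307
  opcode bits[15:12]=0x1: ldi/RI
  rd@[11:9]=0x1 ⇒ bx
  imm@[8:0]=0x107 ⇒ $263

bx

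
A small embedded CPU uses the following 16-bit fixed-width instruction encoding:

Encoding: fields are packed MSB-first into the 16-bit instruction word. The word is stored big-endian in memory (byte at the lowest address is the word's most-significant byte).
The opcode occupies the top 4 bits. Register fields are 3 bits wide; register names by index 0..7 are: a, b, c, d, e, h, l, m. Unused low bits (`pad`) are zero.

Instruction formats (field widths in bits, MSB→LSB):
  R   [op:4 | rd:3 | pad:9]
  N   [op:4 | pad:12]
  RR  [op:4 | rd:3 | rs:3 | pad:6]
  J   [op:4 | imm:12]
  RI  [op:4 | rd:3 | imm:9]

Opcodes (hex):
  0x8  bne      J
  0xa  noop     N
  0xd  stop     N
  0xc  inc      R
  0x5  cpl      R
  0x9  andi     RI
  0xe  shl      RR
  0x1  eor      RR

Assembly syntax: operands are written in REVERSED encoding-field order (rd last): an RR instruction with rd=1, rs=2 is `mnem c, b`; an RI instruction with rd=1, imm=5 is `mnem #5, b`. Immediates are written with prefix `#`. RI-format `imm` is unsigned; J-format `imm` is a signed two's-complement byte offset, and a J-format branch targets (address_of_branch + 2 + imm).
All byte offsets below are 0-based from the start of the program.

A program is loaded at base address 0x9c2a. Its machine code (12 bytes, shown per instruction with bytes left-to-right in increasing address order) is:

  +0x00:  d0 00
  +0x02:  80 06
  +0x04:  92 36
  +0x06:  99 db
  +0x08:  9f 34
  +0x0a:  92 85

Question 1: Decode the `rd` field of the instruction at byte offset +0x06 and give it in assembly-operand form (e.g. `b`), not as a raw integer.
e

+0x06: 99 db ⇒ word 0x99db (big)
  op=0x99db>>12=0x9 ⇒ andi (RI)
  rd: (w>>9)&0x7=0x4 → e
  imm: (w>>0)&0x1ff=0x1db → #475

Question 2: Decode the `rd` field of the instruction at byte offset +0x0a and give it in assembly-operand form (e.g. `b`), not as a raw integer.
[0a] 92 85 → 0x9285
  opcode bits[15:12]=0x9: andi/RI
  rd: (w>>9)&0x7=0x1 → b
  imm: (w>>0)&0x1ff=0x85 → #133

b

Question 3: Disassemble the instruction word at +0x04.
+0x04: 92 36 ⇒ word 0x9236 (big)
  opcode bits[15:12]=0x9: andi/RI
  rd@[11:9]=0x1 ⇒ b
  imm@[8:0]=0x36 ⇒ #54

andi #54, b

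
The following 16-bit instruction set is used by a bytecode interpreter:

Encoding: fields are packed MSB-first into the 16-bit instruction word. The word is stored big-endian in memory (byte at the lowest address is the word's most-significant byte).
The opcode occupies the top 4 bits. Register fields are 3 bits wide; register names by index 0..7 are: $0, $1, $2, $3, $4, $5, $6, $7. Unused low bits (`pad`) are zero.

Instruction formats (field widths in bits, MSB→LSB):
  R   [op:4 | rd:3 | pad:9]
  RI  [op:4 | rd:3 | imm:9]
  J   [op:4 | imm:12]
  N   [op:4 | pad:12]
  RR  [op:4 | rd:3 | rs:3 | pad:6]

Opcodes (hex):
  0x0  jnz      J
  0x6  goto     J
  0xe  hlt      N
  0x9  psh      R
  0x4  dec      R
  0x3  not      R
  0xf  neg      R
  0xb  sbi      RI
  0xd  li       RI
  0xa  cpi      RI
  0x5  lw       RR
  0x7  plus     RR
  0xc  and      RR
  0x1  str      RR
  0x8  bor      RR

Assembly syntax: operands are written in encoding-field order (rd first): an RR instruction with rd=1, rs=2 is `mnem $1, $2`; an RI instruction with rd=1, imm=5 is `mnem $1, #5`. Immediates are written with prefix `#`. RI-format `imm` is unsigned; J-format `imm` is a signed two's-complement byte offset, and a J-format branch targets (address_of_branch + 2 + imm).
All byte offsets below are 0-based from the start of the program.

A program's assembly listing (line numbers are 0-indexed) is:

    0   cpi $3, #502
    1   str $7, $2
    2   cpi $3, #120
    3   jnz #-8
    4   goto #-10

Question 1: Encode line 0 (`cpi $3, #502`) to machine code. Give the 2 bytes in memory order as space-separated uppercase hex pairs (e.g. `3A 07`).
A7 F6

line 0 (cpi): pack op=0xa:4|rd=3:3|imm=502:9 = 0xa7f6; big→ a7 f6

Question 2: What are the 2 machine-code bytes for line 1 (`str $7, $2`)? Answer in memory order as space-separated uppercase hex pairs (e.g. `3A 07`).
1. str fields op=0x1:4|rd=7:3|rs=2:3|pad=0:6 → word 1e80h → 1e 80

1E 80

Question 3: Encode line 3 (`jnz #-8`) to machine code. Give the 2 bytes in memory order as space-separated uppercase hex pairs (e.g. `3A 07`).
0F F8

line 3 (jnz): pack op=0x0:4|imm=-8:12 = 0x0ff8; big→ 0f f8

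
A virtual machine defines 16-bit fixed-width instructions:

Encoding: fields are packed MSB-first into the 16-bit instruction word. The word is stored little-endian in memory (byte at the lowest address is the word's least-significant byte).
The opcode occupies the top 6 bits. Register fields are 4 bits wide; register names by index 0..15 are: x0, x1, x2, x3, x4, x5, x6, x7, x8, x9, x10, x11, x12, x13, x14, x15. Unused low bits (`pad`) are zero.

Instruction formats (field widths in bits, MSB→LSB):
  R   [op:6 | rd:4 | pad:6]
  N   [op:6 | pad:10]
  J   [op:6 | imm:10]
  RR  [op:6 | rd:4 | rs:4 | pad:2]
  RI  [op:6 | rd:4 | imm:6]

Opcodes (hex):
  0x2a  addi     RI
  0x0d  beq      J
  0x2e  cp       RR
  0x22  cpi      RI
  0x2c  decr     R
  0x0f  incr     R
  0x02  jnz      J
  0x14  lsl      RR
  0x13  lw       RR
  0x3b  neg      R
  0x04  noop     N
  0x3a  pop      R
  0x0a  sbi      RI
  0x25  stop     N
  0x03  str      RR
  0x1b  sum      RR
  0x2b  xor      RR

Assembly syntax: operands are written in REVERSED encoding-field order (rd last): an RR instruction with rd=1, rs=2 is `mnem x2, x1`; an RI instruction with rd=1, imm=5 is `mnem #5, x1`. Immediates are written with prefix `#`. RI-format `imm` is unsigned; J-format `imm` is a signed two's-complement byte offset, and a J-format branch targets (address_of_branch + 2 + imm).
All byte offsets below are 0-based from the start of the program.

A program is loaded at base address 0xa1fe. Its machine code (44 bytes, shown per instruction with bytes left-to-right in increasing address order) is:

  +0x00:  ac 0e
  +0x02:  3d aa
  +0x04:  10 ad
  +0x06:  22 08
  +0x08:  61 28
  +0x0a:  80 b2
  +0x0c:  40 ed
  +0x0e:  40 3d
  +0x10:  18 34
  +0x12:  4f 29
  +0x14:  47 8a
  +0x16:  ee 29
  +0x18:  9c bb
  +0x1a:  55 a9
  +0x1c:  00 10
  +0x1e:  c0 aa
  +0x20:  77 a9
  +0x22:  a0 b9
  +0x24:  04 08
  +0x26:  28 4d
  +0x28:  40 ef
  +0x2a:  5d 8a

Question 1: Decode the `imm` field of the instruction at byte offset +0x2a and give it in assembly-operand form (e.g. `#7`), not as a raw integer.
#29

off 0x2a: read 5d 8a as little → 0x8a5d
  op=0x8a5d>>10=0x22 ⇒ cpi (RI)
  rd: (w>>6)&0xf=0x9 → x9
  imm: (w>>0)&0x3f=0x1d → #29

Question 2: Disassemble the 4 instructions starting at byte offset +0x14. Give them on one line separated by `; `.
+0x14: 47 8a ⇒ word 0x8a47 (little)
  opcode bits[15:10]=0x22: cpi/RI
  rd: (w>>6)&0xf=0x9 → x9
  imm: (w>>0)&0x3f=0x7 → #7
+0x16: ee 29 ⇒ word 0x29ee (little)
  opcode bits[15:10]=0xa: sbi/RI
  rd: (w>>6)&0xf=0x7 → x7
  imm: (w>>0)&0x3f=0x2e → #46
+0x18: 9c bb ⇒ word 0xbb9c (little)
  opcode bits[15:10]=0x2e: cp/RR
  rd: (w>>6)&0xf=0xe → x14
  rs: (w>>2)&0xf=0x7 → x7
+0x1a: 55 a9 ⇒ word 0xa955 (little)
  opcode bits[15:10]=0x2a: addi/RI
  rd: (w>>6)&0xf=0x5 → x5
  imm: (w>>0)&0x3f=0x15 → #21

cpi #7, x9; sbi #46, x7; cp x7, x14; addi #21, x5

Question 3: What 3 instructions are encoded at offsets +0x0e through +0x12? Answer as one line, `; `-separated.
[0e] 40 3d → 0x3d40
  opcode bits[15:10]=0xf: incr/R
  rd: (w>>6)&0xf=0x5 → x5
[10] 18 34 → 0x3418
  opcode bits[15:10]=0xd: beq/J
  imm: (w>>0)&0x3ff=0x18 → #24
[12] 4f 29 → 0x294f
  opcode bits[15:10]=0xa: sbi/RI
  rd: (w>>6)&0xf=0x5 → x5
  imm: (w>>0)&0x3f=0xf → #15

incr x5; beq #24; sbi #15, x5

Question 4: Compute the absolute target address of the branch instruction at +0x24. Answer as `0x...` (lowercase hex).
0xa228

[24] 04 08 → 0x0804
  opcode bits[15:10]=0x2: jnz/J
  [9:0] imm=4 = #4
  target = base 0xa1fe + off 0x24 + 2 + imm 4 = 0xa228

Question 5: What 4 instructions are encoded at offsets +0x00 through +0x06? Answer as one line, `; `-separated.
str x11, x10; addi #61, x8; xor x4, x4; jnz #34

@+00  little-endian(ac 0e) = 0x0eac
  op=0x0eac>>10=0x3 ⇒ str (RR)
  rd: (w>>6)&0xf=0xa → x10
  rs: (w>>2)&0xf=0xb → x11
@+02  little-endian(3d aa) = 0xaa3d
  op=0xaa3d>>10=0x2a ⇒ addi (RI)
  rd: (w>>6)&0xf=0x8 → x8
  imm: (w>>0)&0x3f=0x3d → #61
@+04  little-endian(10 ad) = 0xad10
  op=0xad10>>10=0x2b ⇒ xor (RR)
  rd: (w>>6)&0xf=0x4 → x4
  rs: (w>>2)&0xf=0x4 → x4
@+06  little-endian(22 08) = 0x0822
  op=0x0822>>10=0x2 ⇒ jnz (J)
  imm: (w>>0)&0x3ff=0x22 → #34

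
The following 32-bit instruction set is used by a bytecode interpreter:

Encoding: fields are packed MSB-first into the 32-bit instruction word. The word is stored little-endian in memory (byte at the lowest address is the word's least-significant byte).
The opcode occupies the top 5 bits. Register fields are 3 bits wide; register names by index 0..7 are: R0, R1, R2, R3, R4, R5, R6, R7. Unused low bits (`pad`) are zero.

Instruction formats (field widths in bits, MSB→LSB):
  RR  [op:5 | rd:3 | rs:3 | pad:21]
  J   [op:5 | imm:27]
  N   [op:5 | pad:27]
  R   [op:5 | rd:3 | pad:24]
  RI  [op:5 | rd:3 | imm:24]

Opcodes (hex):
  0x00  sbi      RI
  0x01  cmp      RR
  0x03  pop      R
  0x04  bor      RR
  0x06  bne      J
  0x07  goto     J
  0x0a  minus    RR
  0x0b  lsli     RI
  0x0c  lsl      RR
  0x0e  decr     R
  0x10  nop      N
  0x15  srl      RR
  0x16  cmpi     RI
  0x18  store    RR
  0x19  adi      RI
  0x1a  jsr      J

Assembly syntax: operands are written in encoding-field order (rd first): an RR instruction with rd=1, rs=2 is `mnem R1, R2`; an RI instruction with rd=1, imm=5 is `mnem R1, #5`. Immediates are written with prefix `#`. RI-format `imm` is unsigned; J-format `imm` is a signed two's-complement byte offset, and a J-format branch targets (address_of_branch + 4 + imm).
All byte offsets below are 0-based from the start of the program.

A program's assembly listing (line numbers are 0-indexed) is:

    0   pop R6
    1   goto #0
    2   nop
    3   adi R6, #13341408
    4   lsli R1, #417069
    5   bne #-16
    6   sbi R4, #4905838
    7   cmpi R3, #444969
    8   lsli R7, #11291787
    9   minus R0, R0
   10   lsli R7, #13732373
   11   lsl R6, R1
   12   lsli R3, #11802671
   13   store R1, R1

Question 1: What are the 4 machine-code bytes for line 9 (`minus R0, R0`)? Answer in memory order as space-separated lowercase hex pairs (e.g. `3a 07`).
00 00 00 50

line 9 (minus): pack op=0xa:5|rd=0:3|rs=0:3|pad=0:21 = 0x50000000; little→ 00 00 00 50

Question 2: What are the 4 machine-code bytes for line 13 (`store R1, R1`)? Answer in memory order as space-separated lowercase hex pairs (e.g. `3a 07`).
00 00 20 c1

line 13 (store): pack op=0x18:5|rd=1:3|rs=1:3|pad=0:21 = 0xc1200000; little→ 00 00 20 c1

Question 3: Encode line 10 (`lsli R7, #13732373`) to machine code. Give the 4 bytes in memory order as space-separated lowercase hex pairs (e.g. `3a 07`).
15 8a d1 5f

10. lsli fields op=0xb:5|rd=7:3|imm=13732373:24 → word 5fd18a15h → 15 8a d1 5f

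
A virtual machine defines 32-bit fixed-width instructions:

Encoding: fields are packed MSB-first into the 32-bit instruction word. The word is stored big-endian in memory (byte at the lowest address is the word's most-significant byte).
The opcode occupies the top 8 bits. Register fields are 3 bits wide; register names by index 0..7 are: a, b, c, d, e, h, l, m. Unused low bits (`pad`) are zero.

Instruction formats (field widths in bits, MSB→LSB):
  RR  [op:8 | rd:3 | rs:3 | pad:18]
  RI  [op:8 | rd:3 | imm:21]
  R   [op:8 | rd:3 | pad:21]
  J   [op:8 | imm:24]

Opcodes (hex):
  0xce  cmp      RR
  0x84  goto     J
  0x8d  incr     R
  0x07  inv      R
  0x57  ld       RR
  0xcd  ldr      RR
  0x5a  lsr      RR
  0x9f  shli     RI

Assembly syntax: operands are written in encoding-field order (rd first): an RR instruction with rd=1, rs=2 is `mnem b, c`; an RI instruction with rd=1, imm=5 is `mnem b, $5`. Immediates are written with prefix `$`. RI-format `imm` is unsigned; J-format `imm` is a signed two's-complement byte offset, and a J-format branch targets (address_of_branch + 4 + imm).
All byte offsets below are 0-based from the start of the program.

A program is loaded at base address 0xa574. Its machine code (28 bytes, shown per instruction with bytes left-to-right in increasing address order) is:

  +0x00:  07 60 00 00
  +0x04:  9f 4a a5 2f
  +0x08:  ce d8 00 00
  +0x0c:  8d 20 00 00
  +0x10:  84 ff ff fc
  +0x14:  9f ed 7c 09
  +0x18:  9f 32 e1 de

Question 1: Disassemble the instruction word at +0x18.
@+18  big-endian(9f 32 e1 de) = 0x9f32e1de
  opcode bits[31:24]=0x9f: shli/RI
  [23:21] rd=1 = b
  [20:0] imm=1237470 = $1237470

shli b, $1237470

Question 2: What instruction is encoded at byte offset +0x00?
inv d

off 0x00: read 07 60 00 00 as big → 0x07600000
  top 8b → 0x7 → inv [R]
  rd@[23:21]=0x3 ⇒ d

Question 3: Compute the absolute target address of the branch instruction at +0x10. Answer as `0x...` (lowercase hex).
0xa584

@+10  big-endian(84 ff ff fc) = 0x84fffffc
  top 8b → 0x84 → goto [J]
  imm: (w>>0)&0xffffff=0xfffffc (s24→-4) → $-4
  target = base 0xa574 + off 0x10 + 4 + imm -4 = 0xa584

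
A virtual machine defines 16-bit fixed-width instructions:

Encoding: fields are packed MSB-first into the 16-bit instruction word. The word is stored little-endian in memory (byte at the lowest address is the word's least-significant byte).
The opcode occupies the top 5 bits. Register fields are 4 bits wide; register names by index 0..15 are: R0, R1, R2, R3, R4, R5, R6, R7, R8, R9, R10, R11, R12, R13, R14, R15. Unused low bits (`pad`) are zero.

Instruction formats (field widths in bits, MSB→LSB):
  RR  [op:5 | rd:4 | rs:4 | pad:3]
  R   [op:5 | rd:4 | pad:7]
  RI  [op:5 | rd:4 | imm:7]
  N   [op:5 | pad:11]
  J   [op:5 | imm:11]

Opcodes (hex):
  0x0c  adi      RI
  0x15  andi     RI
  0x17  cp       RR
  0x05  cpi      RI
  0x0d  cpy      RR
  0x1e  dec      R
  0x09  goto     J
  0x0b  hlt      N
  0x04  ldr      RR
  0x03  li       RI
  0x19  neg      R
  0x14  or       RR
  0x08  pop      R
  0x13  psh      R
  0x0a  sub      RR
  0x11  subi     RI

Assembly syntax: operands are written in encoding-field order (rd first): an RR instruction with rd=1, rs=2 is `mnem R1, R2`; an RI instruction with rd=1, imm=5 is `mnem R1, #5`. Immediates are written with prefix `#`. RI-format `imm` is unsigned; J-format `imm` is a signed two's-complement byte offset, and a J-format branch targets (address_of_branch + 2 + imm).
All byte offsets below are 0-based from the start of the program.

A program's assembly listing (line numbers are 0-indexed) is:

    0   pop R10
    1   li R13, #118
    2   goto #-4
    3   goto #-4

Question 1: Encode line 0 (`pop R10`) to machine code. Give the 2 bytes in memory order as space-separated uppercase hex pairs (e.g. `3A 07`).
0. pop fields op=0x8:5|rd=10:4|pad=0:7 → word 4500h → 00 45

00 45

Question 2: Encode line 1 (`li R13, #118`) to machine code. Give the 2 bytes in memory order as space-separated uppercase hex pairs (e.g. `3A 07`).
F6 1E

line 1 (li): pack op=0x3:5|rd=13:4|imm=118:7 = 0x1ef6; little→ f6 1e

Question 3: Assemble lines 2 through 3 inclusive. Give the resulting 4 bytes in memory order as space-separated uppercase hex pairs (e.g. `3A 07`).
FC 4F FC 4F

2. goto fields op=0x9:5|imm=-4:11 → word 4ffch → fc 4f
3. goto fields op=0x9:5|imm=-4:11 → word 4ffch → fc 4f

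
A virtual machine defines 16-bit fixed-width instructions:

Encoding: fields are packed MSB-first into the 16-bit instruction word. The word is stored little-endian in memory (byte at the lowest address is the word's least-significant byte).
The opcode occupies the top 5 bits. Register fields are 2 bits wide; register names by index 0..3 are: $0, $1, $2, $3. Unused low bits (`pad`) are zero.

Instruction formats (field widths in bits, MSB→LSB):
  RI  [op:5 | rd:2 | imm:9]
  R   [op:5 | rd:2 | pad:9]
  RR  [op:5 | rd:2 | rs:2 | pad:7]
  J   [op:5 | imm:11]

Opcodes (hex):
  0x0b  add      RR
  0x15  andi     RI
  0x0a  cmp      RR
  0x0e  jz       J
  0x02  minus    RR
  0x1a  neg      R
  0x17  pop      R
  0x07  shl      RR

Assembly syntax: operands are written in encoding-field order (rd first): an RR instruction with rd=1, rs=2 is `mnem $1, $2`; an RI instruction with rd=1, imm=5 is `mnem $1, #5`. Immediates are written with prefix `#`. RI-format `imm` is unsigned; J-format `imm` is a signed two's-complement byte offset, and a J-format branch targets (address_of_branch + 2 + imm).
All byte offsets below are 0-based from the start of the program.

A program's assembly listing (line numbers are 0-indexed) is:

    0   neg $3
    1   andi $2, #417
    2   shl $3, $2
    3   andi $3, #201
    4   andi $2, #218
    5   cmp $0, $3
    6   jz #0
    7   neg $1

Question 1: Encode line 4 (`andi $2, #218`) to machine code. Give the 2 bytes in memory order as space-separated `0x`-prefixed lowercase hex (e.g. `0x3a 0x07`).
4. andi fields op=0x15:5|rd=2:2|imm=218:9 → word acdah → da ac

0xda 0xac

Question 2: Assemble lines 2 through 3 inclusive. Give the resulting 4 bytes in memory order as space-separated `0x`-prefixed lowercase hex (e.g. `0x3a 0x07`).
L2: shl op=0x7:5|rd=3:2|rs=2:2|pad=0:7 ⇒ 0x3f00 ⇒ little 00 3f
L3: andi op=0x15:5|rd=3:2|imm=201:9 ⇒ 0xaec9 ⇒ little c9 ae

0x00 0x3f 0xc9 0xae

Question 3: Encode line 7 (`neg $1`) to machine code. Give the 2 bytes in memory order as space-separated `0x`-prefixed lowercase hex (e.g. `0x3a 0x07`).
line 7 (neg): pack op=0x1a:5|rd=1:2|pad=0:9 = 0xd200; little→ 00 d2

0x00 0xd2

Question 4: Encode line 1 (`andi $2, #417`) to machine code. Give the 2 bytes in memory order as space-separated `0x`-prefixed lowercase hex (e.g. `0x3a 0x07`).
0xa1 0xad

line 1 (andi): pack op=0x15:5|rd=2:2|imm=417:9 = 0xada1; little→ a1 ad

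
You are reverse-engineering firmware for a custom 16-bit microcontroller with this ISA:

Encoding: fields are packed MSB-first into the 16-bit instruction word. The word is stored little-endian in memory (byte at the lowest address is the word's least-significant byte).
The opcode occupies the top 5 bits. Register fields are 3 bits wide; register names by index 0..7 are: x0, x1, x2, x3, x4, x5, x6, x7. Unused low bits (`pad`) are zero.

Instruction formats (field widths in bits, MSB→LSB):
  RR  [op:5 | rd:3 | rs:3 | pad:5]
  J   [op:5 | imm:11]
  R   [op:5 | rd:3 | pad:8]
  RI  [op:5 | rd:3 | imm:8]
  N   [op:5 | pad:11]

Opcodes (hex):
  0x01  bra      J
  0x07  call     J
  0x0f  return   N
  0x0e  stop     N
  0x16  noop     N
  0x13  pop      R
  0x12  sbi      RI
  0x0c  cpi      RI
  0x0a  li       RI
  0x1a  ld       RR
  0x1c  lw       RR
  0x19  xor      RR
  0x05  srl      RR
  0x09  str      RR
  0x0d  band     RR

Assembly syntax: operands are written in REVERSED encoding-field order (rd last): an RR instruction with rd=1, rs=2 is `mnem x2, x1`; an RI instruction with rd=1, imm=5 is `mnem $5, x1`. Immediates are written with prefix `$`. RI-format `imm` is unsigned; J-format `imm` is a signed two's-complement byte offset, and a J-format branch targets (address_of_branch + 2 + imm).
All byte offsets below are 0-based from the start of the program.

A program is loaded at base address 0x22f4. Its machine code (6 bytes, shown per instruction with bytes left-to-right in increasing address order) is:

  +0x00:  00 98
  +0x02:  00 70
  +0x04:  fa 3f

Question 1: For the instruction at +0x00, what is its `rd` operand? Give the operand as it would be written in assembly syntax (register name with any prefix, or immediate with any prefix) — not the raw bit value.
@+00  little-endian(00 98) = 0x9800
  top 5b → 0x13 → pop [R]
  [10:8] rd=0 = x0

x0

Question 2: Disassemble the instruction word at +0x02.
stop

@+02  little-endian(00 70) = 0x7000
  top 5b → 0xe → stop [N]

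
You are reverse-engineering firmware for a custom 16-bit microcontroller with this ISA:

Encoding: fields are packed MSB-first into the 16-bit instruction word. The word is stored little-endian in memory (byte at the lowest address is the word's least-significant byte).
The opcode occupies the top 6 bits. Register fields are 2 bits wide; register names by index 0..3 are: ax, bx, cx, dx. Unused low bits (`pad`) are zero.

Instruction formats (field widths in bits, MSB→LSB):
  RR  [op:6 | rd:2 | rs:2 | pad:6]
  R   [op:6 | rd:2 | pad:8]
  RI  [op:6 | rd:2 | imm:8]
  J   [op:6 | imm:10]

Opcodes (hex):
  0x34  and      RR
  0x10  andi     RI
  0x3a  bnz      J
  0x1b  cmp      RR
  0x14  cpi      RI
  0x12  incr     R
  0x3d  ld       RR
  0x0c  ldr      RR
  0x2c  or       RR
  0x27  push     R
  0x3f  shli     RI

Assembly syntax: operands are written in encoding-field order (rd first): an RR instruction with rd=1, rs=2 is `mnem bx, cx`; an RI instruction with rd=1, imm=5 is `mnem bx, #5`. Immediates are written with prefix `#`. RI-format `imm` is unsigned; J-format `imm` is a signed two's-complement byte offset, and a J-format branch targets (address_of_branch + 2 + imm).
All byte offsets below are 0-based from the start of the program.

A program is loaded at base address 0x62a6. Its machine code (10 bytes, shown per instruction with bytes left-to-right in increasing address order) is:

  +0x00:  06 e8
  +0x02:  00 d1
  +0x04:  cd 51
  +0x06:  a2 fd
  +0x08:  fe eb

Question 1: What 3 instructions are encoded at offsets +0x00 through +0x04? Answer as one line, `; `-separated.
bnz #6; and bx, ax; cpi bx, #205

off 0x00: read 06 e8 as little → 0xe806
  top 6b → 0x3a → bnz [J]
  imm: (w>>0)&0x3ff=0x6 → #6
off 0x02: read 00 d1 as little → 0xd100
  top 6b → 0x34 → and [RR]
  rd: (w>>8)&0x3=0x1 → bx
  rs: (w>>6)&0x3=0x0 → ax
off 0x04: read cd 51 as little → 0x51cd
  top 6b → 0x14 → cpi [RI]
  rd: (w>>8)&0x3=0x1 → bx
  imm: (w>>0)&0xff=0xcd → #205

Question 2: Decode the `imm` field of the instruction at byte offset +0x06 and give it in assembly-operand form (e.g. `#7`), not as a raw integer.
#162

[06] a2 fd → 0xfda2
  opcode bits[15:10]=0x3f: shli/RI
  rd: (w>>8)&0x3=0x1 → bx
  imm: (w>>0)&0xff=0xa2 → #162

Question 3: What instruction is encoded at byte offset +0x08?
bnz #-2

@+08  little-endian(fe eb) = 0xebfe
  opcode bits[15:10]=0x3a: bnz/J
  imm@[9:0]=0x3fe (s10→-2) ⇒ #-2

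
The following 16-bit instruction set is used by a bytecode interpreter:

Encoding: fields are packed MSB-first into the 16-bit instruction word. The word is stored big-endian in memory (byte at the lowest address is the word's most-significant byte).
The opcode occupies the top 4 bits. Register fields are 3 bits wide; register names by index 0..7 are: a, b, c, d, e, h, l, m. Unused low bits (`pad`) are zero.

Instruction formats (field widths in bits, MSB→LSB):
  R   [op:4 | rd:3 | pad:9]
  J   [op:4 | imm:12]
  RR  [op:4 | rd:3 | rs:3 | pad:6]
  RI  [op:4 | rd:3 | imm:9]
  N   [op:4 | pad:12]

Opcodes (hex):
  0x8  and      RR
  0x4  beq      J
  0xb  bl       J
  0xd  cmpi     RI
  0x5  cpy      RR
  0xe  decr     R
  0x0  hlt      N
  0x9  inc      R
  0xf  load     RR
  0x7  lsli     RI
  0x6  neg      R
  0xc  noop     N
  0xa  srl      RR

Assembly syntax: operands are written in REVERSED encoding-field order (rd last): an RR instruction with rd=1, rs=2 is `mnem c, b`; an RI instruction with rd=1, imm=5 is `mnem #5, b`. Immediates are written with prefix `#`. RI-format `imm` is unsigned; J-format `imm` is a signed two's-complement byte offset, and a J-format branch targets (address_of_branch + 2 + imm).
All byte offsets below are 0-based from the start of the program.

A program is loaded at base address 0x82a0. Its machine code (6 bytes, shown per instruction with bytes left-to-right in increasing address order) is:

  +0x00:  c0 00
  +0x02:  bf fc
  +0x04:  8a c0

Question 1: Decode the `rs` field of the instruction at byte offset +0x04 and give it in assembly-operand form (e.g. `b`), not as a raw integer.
+0x04: 8a c0 ⇒ word 0x8ac0 (big)
  top 4b → 0x8 → and [RR]
  [11:9] rd=5 = h
  [8:6] rs=3 = d

d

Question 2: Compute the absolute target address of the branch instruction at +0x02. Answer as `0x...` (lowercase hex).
off 0x02: read bf fc as big → 0xbffc
  op=0xbffc>>12=0xb ⇒ bl (J)
  [11:0] imm=4092 (s12→-4) = #-4
  target = base 0x82a0 + off 0x02 + 2 + imm -4 = 0x82a0

0x82a0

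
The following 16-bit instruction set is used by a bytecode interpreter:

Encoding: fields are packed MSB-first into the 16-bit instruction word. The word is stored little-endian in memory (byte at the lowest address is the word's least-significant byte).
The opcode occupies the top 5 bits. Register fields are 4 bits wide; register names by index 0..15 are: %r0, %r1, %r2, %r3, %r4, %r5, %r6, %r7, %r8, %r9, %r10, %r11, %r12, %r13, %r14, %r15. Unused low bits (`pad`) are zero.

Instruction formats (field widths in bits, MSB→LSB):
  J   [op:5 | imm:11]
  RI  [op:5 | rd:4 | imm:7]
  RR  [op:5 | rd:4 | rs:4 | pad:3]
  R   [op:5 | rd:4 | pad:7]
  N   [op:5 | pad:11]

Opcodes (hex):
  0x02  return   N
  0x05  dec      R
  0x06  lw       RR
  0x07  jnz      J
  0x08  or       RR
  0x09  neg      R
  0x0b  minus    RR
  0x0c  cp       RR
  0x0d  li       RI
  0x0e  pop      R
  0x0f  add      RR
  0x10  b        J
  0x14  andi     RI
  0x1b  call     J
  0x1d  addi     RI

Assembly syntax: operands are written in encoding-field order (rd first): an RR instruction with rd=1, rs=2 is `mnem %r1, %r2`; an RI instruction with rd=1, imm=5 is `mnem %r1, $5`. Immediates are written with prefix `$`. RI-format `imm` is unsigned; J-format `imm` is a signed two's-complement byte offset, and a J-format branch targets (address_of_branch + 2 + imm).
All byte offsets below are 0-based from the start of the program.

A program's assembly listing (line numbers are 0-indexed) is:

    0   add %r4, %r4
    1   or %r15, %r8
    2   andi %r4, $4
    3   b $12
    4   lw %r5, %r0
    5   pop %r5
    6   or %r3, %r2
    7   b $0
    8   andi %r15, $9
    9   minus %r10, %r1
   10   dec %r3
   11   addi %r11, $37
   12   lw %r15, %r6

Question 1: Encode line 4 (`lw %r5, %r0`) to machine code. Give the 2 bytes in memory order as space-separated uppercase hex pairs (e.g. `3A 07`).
80 32

L4: lw op=0x6:5|rd=5:4|rs=0:4|pad=0:3 ⇒ 0x3280 ⇒ little 80 32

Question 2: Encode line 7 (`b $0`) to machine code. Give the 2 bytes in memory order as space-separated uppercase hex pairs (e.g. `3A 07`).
00 80

L7: b op=0x10:5|imm=0:11 ⇒ 0x8000 ⇒ little 00 80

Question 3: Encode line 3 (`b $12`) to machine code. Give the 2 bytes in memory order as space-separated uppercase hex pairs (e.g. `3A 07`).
L3: b op=0x10:5|imm=12:11 ⇒ 0x800c ⇒ little 0c 80

0C 80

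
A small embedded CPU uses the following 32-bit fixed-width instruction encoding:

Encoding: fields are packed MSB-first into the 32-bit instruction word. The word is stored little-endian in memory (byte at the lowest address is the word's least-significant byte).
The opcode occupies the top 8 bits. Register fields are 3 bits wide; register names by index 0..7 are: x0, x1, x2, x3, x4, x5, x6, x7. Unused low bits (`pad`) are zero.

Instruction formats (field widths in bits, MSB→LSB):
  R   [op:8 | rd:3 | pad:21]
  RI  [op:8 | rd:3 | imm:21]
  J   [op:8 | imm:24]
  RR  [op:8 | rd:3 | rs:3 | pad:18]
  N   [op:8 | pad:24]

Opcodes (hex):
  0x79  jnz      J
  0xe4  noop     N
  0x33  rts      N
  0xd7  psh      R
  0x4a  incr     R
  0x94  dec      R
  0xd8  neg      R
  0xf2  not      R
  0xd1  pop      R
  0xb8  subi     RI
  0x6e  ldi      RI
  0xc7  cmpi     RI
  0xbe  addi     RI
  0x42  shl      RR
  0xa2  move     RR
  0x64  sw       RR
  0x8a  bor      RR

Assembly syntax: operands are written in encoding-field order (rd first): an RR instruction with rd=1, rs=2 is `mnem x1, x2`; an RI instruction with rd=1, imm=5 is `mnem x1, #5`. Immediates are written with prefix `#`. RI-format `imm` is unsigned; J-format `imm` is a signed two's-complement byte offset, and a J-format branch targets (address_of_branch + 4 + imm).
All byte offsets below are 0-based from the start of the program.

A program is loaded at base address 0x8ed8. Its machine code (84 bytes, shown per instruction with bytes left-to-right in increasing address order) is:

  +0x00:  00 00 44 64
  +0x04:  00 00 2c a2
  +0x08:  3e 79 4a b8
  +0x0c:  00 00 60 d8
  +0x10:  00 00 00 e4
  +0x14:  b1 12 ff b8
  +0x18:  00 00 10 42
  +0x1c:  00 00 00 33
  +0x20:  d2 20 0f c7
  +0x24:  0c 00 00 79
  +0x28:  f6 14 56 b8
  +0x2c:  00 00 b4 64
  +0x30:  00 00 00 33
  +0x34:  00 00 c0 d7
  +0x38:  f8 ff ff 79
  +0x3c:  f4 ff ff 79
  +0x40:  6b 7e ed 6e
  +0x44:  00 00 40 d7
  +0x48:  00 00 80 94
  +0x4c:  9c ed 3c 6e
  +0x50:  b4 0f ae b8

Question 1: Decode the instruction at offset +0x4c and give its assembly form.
+0x4c: 9c ed 3c 6e ⇒ word 0x6e3ced9c (little)
  opcode bits[31:24]=0x6e: ldi/RI
  [23:21] rd=1 = x1
  [20:0] imm=1895836 = #1895836

ldi x1, #1895836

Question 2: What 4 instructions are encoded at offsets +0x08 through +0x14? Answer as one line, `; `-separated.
subi x2, #686398; neg x3; noop; subi x7, #2036401

@+08  little-endian(3e 79 4a b8) = 0xb84a793e
  op=0xb84a793e>>24=0xb8 ⇒ subi (RI)
  rd@[23:21]=0x2 ⇒ x2
  imm@[20:0]=0xa793e ⇒ #686398
@+0c  little-endian(00 00 60 d8) = 0xd8600000
  op=0xd8600000>>24=0xd8 ⇒ neg (R)
  rd@[23:21]=0x3 ⇒ x3
@+10  little-endian(00 00 00 e4) = 0xe4000000
  op=0xe4000000>>24=0xe4 ⇒ noop (N)
@+14  little-endian(b1 12 ff b8) = 0xb8ff12b1
  op=0xb8ff12b1>>24=0xb8 ⇒ subi (RI)
  rd@[23:21]=0x7 ⇒ x7
  imm@[20:0]=0x1f12b1 ⇒ #2036401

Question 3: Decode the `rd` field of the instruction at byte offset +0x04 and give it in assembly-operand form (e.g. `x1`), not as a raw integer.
x1

@+04  little-endian(00 00 2c a2) = 0xa22c0000
  op=0xa22c0000>>24=0xa2 ⇒ move (RR)
  rd: (w>>21)&0x7=0x1 → x1
  rs: (w>>18)&0x7=0x3 → x3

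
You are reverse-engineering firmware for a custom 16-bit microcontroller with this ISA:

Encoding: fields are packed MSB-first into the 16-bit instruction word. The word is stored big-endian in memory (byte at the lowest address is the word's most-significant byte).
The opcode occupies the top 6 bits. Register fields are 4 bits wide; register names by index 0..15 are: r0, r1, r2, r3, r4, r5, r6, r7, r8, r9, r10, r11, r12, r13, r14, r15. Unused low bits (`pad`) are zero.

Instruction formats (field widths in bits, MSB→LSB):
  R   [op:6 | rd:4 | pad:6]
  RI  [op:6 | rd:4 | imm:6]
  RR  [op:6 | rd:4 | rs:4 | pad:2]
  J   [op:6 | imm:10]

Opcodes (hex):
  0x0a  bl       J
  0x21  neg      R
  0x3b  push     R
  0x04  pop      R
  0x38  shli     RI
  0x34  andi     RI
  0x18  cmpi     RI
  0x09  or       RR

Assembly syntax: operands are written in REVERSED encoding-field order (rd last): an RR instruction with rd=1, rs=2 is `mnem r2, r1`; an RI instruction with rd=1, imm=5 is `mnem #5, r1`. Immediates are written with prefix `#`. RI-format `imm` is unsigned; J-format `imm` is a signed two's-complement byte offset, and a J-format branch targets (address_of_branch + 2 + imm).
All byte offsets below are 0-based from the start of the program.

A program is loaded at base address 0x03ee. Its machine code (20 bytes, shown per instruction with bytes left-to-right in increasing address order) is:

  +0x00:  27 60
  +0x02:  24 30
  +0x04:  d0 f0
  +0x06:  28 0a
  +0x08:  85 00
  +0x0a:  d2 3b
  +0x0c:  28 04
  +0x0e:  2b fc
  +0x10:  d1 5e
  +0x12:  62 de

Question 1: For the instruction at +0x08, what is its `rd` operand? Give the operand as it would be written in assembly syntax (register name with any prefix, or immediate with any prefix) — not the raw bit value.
off 0x08: read 85 00 as big → 0x8500
  opcode bits[15:10]=0x21: neg/R
  rd: (w>>6)&0xf=0x4 → r4

r4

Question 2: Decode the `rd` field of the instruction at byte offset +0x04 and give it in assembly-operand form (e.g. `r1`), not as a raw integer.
[04] d0 f0 → 0xd0f0
  top 6b → 0x34 → andi [RI]
  rd@[9:6]=0x3 ⇒ r3
  imm@[5:0]=0x30 ⇒ #48

r3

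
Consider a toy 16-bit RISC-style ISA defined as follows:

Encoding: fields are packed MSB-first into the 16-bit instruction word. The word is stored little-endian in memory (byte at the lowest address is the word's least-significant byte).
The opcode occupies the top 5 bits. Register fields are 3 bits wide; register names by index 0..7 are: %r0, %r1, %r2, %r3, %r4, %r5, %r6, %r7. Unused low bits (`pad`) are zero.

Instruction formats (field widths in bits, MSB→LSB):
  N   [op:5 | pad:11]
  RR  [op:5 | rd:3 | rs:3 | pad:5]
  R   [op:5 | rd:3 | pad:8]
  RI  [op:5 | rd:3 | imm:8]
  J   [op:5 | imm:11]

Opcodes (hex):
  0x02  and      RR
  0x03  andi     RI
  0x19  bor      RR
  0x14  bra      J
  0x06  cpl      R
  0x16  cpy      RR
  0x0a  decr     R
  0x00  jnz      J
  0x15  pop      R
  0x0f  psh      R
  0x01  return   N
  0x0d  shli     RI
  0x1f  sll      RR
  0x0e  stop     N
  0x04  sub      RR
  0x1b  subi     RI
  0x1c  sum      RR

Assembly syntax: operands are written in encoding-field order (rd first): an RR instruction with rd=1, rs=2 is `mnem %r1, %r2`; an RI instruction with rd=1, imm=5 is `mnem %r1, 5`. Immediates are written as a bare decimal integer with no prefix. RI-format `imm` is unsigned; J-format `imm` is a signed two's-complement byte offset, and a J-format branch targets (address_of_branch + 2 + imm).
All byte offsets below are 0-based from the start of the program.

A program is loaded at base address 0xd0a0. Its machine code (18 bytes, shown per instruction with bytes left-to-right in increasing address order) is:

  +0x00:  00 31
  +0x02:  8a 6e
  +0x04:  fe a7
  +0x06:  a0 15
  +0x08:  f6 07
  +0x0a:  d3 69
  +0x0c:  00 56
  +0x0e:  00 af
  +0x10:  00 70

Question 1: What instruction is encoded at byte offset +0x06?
@+06  little-endian(a0 15) = 0x15a0
  op=0x15a0>>11=0x2 ⇒ and (RR)
  rd: (w>>8)&0x7=0x5 → %r5
  rs: (w>>5)&0x7=0x5 → %r5

and %r5, %r5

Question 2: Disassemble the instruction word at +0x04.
bra -2

@+04  little-endian(fe a7) = 0xa7fe
  top 5b → 0x14 → bra [J]
  [10:0] imm=2046 (s11→-2) = -2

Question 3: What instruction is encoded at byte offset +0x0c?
off 0x0c: read 00 56 as little → 0x5600
  top 5b → 0xa → decr [R]
  [10:8] rd=6 = %r6

decr %r6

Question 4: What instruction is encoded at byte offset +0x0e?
pop %r7

+0x0e: 00 af ⇒ word 0xaf00 (little)
  opcode bits[15:11]=0x15: pop/R
  [10:8] rd=7 = %r7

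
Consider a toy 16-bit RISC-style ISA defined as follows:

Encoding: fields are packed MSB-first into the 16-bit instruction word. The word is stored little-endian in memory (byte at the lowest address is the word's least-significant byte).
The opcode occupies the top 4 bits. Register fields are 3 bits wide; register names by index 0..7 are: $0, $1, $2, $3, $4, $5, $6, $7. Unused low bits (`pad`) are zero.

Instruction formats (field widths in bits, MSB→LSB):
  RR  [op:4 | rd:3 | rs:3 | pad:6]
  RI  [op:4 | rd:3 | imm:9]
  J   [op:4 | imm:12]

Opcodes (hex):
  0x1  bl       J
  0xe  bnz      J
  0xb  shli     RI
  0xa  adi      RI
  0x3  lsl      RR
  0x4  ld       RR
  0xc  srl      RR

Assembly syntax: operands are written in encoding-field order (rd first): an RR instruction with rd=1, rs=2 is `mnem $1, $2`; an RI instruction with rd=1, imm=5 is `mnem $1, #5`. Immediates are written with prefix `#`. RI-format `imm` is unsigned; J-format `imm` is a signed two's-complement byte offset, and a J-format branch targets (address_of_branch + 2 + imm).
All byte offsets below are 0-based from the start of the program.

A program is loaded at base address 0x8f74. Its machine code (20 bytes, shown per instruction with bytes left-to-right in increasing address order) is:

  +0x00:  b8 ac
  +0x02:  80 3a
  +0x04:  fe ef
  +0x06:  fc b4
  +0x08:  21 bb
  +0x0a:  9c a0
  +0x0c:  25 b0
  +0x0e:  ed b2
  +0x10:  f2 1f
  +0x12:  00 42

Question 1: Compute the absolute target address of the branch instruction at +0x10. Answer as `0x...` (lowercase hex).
+0x10: f2 1f ⇒ word 0x1ff2 (little)
  op=0x1ff2>>12=0x1 ⇒ bl (J)
  [11:0] imm=4082 (s12→-14) = #-14
  target = base 0x8f74 + off 0x10 + 2 + imm -14 = 0x8f78

0x8f78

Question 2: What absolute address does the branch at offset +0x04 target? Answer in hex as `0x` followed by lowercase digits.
0x8f78

@+04  little-endian(fe ef) = 0xeffe
  op=0xeffe>>12=0xe ⇒ bnz (J)
  [11:0] imm=4094 (s12→-2) = #-2
  target = base 0x8f74 + off 0x04 + 2 + imm -2 = 0x8f78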